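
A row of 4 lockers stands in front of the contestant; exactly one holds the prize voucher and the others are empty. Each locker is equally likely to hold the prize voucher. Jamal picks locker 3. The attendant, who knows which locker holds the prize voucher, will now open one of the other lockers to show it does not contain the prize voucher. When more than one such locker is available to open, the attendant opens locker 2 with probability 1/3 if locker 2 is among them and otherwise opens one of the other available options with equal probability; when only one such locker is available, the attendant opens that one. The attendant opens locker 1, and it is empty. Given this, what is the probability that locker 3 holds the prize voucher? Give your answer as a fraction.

Apply Bayes' rule, conditioning on where the prize voucher actually is.
If it is in locker 1 (prior 1/4): the attendant opened locker 1, so this case is ruled out; weight (1/4)·0 = 0.
If it is in locker 2 (prior 1/4): locker 2 holds the prize so is unavailable; the attendant chooses uniformly among the 2 others, probability 1/2; weight (1/4)·(1/2) = 1/8.
If it is in locker 3 (prior 1/4): locker 2 is available but not opened; locker 1 gets probability (1 − 1/3)/2 = 1/3; weight (1/4)·(1/3) = 1/12.
If it is in locker 4 (prior 1/4): locker 2 is available but not opened, probability 2/3; weight (1/4)·(2/3) = 1/6.
The weights sum to 3/8.
So P(the prize voucher in locker 3 | the attendant opened locker 1) = (1/12) / (3/8) = 2/9.

2/9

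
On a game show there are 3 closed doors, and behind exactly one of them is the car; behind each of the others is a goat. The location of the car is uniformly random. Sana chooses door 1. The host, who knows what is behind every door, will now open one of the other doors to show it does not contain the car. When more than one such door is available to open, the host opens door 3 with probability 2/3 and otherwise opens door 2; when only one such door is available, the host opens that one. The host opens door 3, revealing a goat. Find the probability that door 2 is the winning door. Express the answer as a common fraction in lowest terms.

3/5

Condition on the true location of the car.
If it is behind door 1 (prior 1/3): door 3 is available, opened with probability 2/3; weight (1/3)·(2/3) = 2/9.
If it is behind door 2 (prior 1/3): only door 3 is available, probability 1; weight (1/3)·1 = 1/3.
If it is behind door 3 (prior 1/3): the host opened door 3, so this case is ruled out; weight (1/3)·0 = 0.
The weights sum to 5/9.
So P(the car behind door 2 | the host opened door 3) = (1/3) / (5/9) = 3/5.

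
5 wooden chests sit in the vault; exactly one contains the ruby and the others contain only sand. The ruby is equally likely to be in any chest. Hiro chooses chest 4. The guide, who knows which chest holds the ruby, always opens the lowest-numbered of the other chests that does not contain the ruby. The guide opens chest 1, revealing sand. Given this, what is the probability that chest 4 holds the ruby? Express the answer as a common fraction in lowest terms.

Consider each possible location of the ruby in turn.
If it is in chest 1 (prior 1/5): the guide opened chest 1, so this case is ruled out; weight (1/5)·0 = 0.
If it is in any of chests 2, 3, 4, and 5 (prior 1/5 each): chest 1 is the lowest-numbered option available, probability 1; weight (1/5)·1 = 1/5 each.
The weights sum to 4/5.
So P(the ruby in chest 4 | the guide opened chest 1) = (1/5) / (4/5) = 1/4.

1/4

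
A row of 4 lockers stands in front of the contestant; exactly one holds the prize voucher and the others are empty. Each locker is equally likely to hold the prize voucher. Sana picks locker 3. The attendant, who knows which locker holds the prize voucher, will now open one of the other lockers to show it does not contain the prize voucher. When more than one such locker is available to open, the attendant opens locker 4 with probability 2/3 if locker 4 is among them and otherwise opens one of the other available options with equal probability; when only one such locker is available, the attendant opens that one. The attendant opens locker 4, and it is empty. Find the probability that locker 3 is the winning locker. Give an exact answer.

1/3

Apply Bayes' rule, conditioning on where the prize voucher actually is.
If it is in any of lockers 1, 2, and 3 (prior 1/4 each): locker 4 is available, opened with probability 2/3; weight (1/4)·(2/3) = 1/6 each.
If it is in locker 4 (prior 1/4): the attendant opened locker 4, so this case is ruled out; weight (1/4)·0 = 0.
The weights sum to 1/2.
So P(the prize voucher in locker 3 | the attendant opened locker 4) = (1/6) / (1/2) = 1/3.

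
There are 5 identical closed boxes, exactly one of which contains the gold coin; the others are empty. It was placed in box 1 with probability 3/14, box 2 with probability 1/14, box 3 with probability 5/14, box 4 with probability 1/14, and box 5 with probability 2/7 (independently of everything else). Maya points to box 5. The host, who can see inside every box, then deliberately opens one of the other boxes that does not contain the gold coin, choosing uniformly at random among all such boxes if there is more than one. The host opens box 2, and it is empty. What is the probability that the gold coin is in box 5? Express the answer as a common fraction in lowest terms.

1/4

Condition on the true location of the gold coin.
If it is in box 1 (prior 3/14): the host has 3 equally likely choices, so probability 1/3; weight (3/14)·(1/3) = 1/14.
If it is in box 2 (prior 1/14): the host opened box 2, so this case is ruled out; weight (1/14)·0 = 0.
If it is in box 3 (prior 5/14): the host has 3 equally likely choices, so probability 1/3; weight (5/14)·(1/3) = 5/42.
If it is in box 4 (prior 1/14): the host has 3 equally likely choices, so probability 1/3; weight (1/14)·(1/3) = 1/42.
If it is in box 5 (prior 2/7): the host has 4 equally likely choices, so probability 1/4; weight (2/7)·(1/4) = 1/14.
The weights sum to 2/7.
So P(the gold coin in box 5 | the host opened box 2) = (1/14) / (2/7) = 1/4.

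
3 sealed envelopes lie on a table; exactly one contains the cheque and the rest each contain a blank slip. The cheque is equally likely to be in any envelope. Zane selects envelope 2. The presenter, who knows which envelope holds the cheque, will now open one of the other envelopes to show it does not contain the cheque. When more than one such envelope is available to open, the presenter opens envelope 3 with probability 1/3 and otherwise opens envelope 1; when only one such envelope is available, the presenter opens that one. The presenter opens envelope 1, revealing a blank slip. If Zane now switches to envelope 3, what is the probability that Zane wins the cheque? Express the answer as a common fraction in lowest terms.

3/5

Condition on the true location of the cheque.
If it is in envelope 1 (prior 1/3): the presenter opened envelope 1, so this case is ruled out; weight (1/3)·0 = 0.
If it is in envelope 2 (prior 1/3): envelope 3 is available but not opened, probability 2/3; weight (1/3)·(2/3) = 2/9.
If it is in envelope 3 (prior 1/3): only envelope 1 is available, probability 1; weight (1/3)·1 = 1/3.
The weights sum to 5/9.
So P(the cheque in envelope 3 | the presenter opened envelope 1) = (1/3) / (5/9) = 3/5.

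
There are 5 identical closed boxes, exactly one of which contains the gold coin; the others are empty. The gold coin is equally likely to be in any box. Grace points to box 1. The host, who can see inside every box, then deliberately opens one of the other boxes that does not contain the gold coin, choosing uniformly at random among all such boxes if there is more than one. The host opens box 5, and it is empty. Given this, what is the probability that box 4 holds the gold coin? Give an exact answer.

4/15

Consider each possible location of the gold coin in turn.
If it is in box 1 (prior 1/5): the host has 4 equally likely choices, so probability 1/4; weight (1/5)·(1/4) = 1/20.
If it is in any of boxes 2, 3, and 4 (prior 1/5 each): the host has 3 equally likely choices, so probability 1/3; weight (1/5)·(1/3) = 1/15 each.
If it is in box 5 (prior 1/5): the host opened box 5, so this case is ruled out; weight (1/5)·0 = 0.
The weights sum to 1/4.
So P(the gold coin in box 4 | the host opened box 5) = (1/15) / (1/4) = 4/15.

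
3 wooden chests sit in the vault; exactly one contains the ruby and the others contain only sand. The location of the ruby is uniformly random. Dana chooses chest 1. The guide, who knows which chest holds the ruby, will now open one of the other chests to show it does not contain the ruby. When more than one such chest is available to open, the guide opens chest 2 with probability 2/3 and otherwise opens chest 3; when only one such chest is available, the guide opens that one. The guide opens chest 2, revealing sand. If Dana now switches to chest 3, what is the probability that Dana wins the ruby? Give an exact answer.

Condition on the true location of the ruby.
If it is in chest 1 (prior 1/3): chest 2 is available, opened with probability 2/3; weight (1/3)·(2/3) = 2/9.
If it is in chest 2 (prior 1/3): the guide opened chest 2, so this case is ruled out; weight (1/3)·0 = 0.
If it is in chest 3 (prior 1/3): only chest 2 is available, probability 1; weight (1/3)·1 = 1/3.
The weights sum to 5/9.
So P(the ruby in chest 3 | the guide opened chest 2) = (1/3) / (5/9) = 3/5.

3/5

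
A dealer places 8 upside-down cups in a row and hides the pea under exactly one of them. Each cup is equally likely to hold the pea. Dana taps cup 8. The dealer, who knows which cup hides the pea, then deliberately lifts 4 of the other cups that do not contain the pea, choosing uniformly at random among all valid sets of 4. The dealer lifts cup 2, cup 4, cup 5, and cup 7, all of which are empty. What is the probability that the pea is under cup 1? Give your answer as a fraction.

7/24

Condition on the true location of the pea.
If it is under any of cups 1, 3, and 6 (prior 1/8 each): the dealer has 15 equally likely choices, so probability 1/15; weight (1/8)·(1/15) = 1/120 each.
If it is under any of cups 2, 4, 5, and 7 (prior 1/8 each): that cup was opened and seen not to hold the prize — ruled out; weight (1/8)·0 = 0 each.
If it is under cup 8 (prior 1/8): the dealer has 35 equally likely choices, so probability 1/35; weight (1/8)·(1/35) = 1/280.
The weights sum to 1/35.
So P(the pea under cup 1 | the dealer opened cup 2, cup 4, cup 5, and cup 7) = (1/120) / (1/35) = 7/24.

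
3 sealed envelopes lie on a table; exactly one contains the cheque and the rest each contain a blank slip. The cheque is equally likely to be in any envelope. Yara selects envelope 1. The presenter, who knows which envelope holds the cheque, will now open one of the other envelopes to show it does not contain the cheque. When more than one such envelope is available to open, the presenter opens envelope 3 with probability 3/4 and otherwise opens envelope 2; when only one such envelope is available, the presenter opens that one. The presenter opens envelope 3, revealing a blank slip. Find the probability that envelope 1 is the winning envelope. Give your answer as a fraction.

Apply Bayes' rule, conditioning on where the cheque actually is.
If it is in envelope 1 (prior 1/3): envelope 3 is available, opened with probability 3/4; weight (1/3)·(3/4) = 1/4.
If it is in envelope 2 (prior 1/3): only envelope 3 is available, probability 1; weight (1/3)·1 = 1/3.
If it is in envelope 3 (prior 1/3): the presenter opened envelope 3, so this case is ruled out; weight (1/3)·0 = 0.
The weights sum to 7/12.
So P(the cheque in envelope 1 | the presenter opened envelope 3) = (1/4) / (7/12) = 3/7.

3/7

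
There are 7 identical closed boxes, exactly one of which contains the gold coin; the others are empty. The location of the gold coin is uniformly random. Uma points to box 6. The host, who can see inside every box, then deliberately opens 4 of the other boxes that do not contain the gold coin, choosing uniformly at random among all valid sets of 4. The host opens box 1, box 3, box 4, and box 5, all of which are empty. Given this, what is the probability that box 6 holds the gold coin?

Condition on the true location of the gold coin.
If it is in any of boxes 1, 3, 4, and 5 (prior 1/7 each): that box was opened and seen not to hold the prize — ruled out; weight (1/7)·0 = 0 each.
If it is in either of boxes 2 and 7 (prior 1/7 each): the host has 5 equally likely choices, so probability 1/5; weight (1/7)·(1/5) = 1/35 each.
If it is in box 6 (prior 1/7): the host has 15 equally likely choices, so probability 1/15; weight (1/7)·(1/15) = 1/105.
The weights sum to 1/15.
So P(the gold coin in box 6 | the host opened box 1, box 3, box 4, and box 5) = (1/105) / (1/15) = 1/7.

1/7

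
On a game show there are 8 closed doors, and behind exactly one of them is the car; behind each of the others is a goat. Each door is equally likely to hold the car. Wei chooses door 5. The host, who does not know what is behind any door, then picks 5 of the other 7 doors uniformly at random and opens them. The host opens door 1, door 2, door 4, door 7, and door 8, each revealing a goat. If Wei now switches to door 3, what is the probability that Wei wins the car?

Apply Bayes' rule, conditioning on where the car actually is.
If it is behind any of doors 1, 2, 4, 7, and 8 (prior 1/8 each): that door was opened and seen not to hold the prize — ruled out; weight (1/8)·0 = 0 each.
If it is behind any of doors 3, 5, and 6 (prior 1/8 each): the host picks exactly this set with probability 1/21 regardless, and none is the prize; weight (1/8)·(1/21) = 1/168 each.
The weights sum to 1/56.
So P(the car behind door 3 | the host opened door 1, door 2, door 4, door 7, and door 8) = (1/168) / (1/56) = 1/3.

1/3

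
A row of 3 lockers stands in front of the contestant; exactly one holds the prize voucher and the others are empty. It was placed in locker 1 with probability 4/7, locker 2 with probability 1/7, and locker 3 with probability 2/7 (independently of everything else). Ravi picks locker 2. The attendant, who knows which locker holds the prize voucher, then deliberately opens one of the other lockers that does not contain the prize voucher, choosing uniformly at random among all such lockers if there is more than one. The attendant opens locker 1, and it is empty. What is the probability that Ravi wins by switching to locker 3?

4/5

Apply Bayes' rule, conditioning on where the prize voucher actually is.
If it is in locker 1 (prior 4/7): the attendant opened locker 1, so this case is ruled out; weight (4/7)·0 = 0.
If it is in locker 2 (prior 1/7): the attendant has 2 equally likely choices, so probability 1/2; weight (1/7)·(1/2) = 1/14.
If it is in locker 3 (prior 2/7): the attendant has no choice, probability 1; weight (2/7)·1 = 2/7.
The weights sum to 5/14.
So P(the prize voucher in locker 3 | the attendant opened locker 1) = (2/7) / (5/14) = 4/5.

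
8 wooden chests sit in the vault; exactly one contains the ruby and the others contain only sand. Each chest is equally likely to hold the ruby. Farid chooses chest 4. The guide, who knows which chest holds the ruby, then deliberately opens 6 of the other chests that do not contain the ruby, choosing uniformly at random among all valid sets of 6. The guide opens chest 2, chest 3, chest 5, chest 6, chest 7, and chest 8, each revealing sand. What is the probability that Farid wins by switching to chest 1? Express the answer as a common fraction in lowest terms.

7/8

Consider each possible location of the ruby in turn.
If it is in chest 1 (prior 1/8): the guide has no choice, probability 1; weight (1/8)·1 = 1/8.
If it is in any of chests 2, 3, 5, 6, 7, and 8 (prior 1/8 each): that chest was opened and seen not to hold the prize — ruled out; weight (1/8)·0 = 0 each.
If it is in chest 4 (prior 1/8): the guide has 7 equally likely choices, so probability 1/7; weight (1/8)·(1/7) = 1/56.
The weights sum to 1/7.
So P(the ruby in chest 1 | the guide opened chest 2, chest 3, chest 5, chest 6, chest 7, and chest 8) = (1/8) / (1/7) = 7/8.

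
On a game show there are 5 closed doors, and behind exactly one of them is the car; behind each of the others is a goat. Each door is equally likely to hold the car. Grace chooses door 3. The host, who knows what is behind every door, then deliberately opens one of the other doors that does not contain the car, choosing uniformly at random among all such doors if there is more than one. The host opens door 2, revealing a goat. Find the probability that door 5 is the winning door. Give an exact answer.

4/15

Consider each possible location of the car in turn.
If it is behind any of doors 1, 4, and 5 (prior 1/5 each): the host has 3 equally likely choices, so probability 1/3; weight (1/5)·(1/3) = 1/15 each.
If it is behind door 2 (prior 1/5): the host opened door 2, so this case is ruled out; weight (1/5)·0 = 0.
If it is behind door 3 (prior 1/5): the host has 4 equally likely choices, so probability 1/4; weight (1/5)·(1/4) = 1/20.
The weights sum to 1/4.
So P(the car behind door 5 | the host opened door 2) = (1/15) / (1/4) = 4/15.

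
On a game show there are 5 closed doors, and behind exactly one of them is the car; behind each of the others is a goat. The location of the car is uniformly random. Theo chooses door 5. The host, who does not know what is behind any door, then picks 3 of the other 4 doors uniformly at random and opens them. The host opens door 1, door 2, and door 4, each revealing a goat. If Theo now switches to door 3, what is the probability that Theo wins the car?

1/2

Because the host chose which doors to open without knowing where the car is, the choice is independent of the prize location. Learning that none of the 3 opened doors holds the car simply rules out those 3 locations and leaves the remaining 2 doors still equally likely by symmetry.
So P(the car behind door 3) = 1/2.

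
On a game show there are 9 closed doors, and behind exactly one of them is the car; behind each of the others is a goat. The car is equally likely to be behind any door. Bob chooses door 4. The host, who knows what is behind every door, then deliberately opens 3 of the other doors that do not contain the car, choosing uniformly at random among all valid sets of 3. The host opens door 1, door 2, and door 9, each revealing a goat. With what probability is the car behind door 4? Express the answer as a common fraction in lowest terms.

Apply Bayes' rule, conditioning on where the car actually is.
If it is behind any of doors 1, 2, and 9 (prior 1/9 each): that door was opened and seen not to hold the prize — ruled out; weight (1/9)·0 = 0 each.
If it is behind any of doors 3, 5, 6, 7, and 8 (prior 1/9 each): the host has 35 equally likely choices, so probability 1/35; weight (1/9)·(1/35) = 1/315 each.
If it is behind door 4 (prior 1/9): the host has 56 equally likely choices, so probability 1/56; weight (1/9)·(1/56) = 1/504.
The weights sum to 1/56.
So P(the car behind door 4 | the host opened door 1, door 2, and door 9) = (1/504) / (1/56) = 1/9.

1/9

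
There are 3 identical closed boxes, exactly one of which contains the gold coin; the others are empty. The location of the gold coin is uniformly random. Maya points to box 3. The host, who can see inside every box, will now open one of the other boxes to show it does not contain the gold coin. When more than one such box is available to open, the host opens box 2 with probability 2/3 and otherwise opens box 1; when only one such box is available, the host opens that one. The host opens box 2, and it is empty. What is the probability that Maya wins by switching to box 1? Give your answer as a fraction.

3/5

Apply Bayes' rule, conditioning on where the gold coin actually is.
If it is in box 1 (prior 1/3): only box 2 is available, probability 1; weight (1/3)·1 = 1/3.
If it is in box 2 (prior 1/3): the host opened box 2, so this case is ruled out; weight (1/3)·0 = 0.
If it is in box 3 (prior 1/3): box 2 is available, opened with probability 2/3; weight (1/3)·(2/3) = 2/9.
The weights sum to 5/9.
So P(the gold coin in box 1 | the host opened box 2) = (1/3) / (5/9) = 3/5.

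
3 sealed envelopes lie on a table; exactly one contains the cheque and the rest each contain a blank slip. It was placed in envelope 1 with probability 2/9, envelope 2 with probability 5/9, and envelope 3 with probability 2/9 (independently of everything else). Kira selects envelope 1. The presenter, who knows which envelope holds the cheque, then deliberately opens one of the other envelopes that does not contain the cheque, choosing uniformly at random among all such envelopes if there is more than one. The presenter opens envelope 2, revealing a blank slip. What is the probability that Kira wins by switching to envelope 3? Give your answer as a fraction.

Condition on the true location of the cheque.
If it is in envelope 1 (prior 2/9): the presenter has 2 equally likely choices, so probability 1/2; weight (2/9)·(1/2) = 1/9.
If it is in envelope 2 (prior 5/9): the presenter opened envelope 2, so this case is ruled out; weight (5/9)·0 = 0.
If it is in envelope 3 (prior 2/9): the presenter has no choice, probability 1; weight (2/9)·1 = 2/9.
The weights sum to 1/3.
So P(the cheque in envelope 3 | the presenter opened envelope 2) = (2/9) / (1/3) = 2/3.

2/3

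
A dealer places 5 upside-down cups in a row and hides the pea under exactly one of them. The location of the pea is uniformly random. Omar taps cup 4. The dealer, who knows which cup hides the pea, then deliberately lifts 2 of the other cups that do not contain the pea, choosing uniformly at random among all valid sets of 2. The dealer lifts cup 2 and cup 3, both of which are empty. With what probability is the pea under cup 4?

Condition on the true location of the pea.
If it is under either of cups 1 and 5 (prior 1/5 each): the dealer has 3 equally likely choices, so probability 1/3; weight (1/5)·(1/3) = 1/15 each.
If it is under either of cups 2 and 3 (prior 1/5 each): that cup was opened and seen not to hold the prize — ruled out; weight (1/5)·0 = 0 each.
If it is under cup 4 (prior 1/5): the dealer has 6 equally likely choices, so probability 1/6; weight (1/5)·(1/6) = 1/30.
The weights sum to 1/6.
So P(the pea under cup 4 | the dealer opened cup 2 and cup 3) = (1/30) / (1/6) = 1/5.

1/5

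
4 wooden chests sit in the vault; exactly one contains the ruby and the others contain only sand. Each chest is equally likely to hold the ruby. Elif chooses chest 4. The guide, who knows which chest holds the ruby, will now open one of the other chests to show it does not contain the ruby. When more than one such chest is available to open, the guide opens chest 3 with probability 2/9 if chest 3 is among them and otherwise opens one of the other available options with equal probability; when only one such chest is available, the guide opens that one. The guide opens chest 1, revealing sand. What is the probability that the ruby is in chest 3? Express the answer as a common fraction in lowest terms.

3/10

Condition on the true location of the ruby.
If it is in chest 1 (prior 1/4): the guide opened chest 1, so this case is ruled out; weight (1/4)·0 = 0.
If it is in chest 2 (prior 1/4): chest 3 is available but not opened, probability 7/9; weight (1/4)·(7/9) = 7/36.
If it is in chest 3 (prior 1/4): chest 3 holds the prize so is unavailable; the guide chooses uniformly among the 2 others, probability 1/2; weight (1/4)·(1/2) = 1/8.
If it is in chest 4 (prior 1/4): chest 3 is available but not opened; chest 1 gets probability (1 − 2/9)/2 = 7/18; weight (1/4)·(7/18) = 7/72.
The weights sum to 5/12.
So P(the ruby in chest 3 | the guide opened chest 1) = (1/8) / (5/12) = 3/10.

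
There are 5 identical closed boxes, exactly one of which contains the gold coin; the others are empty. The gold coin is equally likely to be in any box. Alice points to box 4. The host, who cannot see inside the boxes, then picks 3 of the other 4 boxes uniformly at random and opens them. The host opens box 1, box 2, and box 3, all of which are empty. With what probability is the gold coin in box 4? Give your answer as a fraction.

1/2

Consider each possible location of the gold coin in turn.
If it is in any of boxes 1, 2, and 3 (prior 1/5 each): that box was opened and seen not to hold the prize — ruled out; weight (1/5)·0 = 0 each.
If it is in either of boxes 4 and 5 (prior 1/5 each): the host picks exactly this set with probability 1/4 regardless, and none is the prize; weight (1/5)·(1/4) = 1/20 each.
The weights sum to 1/10.
So P(the gold coin in box 4 | the host opened box 1, box 2, and box 3) = (1/20) / (1/10) = 1/2.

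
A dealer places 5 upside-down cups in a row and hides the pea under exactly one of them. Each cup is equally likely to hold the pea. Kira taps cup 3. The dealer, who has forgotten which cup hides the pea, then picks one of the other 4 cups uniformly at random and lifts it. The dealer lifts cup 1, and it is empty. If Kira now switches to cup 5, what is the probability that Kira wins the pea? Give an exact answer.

1/4

Because the dealer chose which cup to lift without knowing where the pea is, the choice is independent of the prize location. Learning that cup 1 does not hold the pea simply rules out that one location and leaves the remaining 4 cups still equally likely by symmetry.
So P(the pea under cup 5) = 1/4.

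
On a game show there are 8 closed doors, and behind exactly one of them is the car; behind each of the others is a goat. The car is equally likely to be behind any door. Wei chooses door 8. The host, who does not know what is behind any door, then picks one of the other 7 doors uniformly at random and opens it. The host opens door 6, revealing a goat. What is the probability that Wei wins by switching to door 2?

1/7

Condition on the true location of the car.
If it is behind any of doors 1, 2, 3, 4, 5, 7, and 8 (prior 1/8 each): the host picks door 6 with probability 1/7 regardless, and it is not the prize; weight (1/8)·(1/7) = 1/56 each.
If it is behind door 6 (prior 1/8): the host opened door 6, so this case is ruled out; weight (1/8)·0 = 0.
The weights sum to 1/8.
So P(the car behind door 2 | the host opened door 6) = (1/56) / (1/8) = 1/7.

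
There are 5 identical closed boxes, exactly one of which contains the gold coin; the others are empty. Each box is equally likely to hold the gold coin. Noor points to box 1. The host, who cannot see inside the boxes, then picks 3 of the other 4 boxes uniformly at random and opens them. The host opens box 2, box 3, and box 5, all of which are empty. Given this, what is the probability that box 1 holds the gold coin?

Because the host chose which boxes to open without knowing where the gold coin is, the choice is independent of the prize location. Learning that none of the 3 opened boxes holds the gold coin simply rules out those 3 locations and leaves the remaining 2 boxes still equally likely by symmetry.
So P(the gold coin in box 1) = 1/2.

1/2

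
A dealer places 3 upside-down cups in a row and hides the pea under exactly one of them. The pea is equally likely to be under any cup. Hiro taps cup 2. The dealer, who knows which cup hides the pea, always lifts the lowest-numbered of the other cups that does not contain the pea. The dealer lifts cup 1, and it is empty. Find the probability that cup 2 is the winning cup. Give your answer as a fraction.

Consider each possible location of the pea in turn.
If it is under cup 1 (prior 1/3): the dealer opened cup 1, so this case is ruled out; weight (1/3)·0 = 0.
If it is under either of cups 2 and 3 (prior 1/3 each): cup 1 is the lowest-numbered option available, probability 1; weight (1/3)·1 = 1/3 each.
The weights sum to 2/3.
So P(the pea under cup 2 | the dealer opened cup 1) = (1/3) / (2/3) = 1/2.

1/2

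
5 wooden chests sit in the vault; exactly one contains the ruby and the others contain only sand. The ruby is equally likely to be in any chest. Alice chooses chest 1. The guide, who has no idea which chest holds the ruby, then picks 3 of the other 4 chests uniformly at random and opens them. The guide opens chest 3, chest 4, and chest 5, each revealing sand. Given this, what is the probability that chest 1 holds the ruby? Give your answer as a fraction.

1/2

Because the guide chose which chests to open without knowing where the ruby is, the choice is independent of the prize location. Learning that none of the 3 opened chests holds the ruby simply rules out those 3 locations and leaves the remaining 2 chests still equally likely by symmetry.
So P(the ruby in chest 1) = 1/2.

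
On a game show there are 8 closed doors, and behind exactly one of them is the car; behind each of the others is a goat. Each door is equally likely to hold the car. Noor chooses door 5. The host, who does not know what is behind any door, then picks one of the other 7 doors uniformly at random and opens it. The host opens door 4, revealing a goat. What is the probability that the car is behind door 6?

Condition on the true location of the car.
If it is behind any of doors 1, 2, 3, 5, 6, 7, and 8 (prior 1/8 each): the host picks door 4 with probability 1/7 regardless, and it is not the prize; weight (1/8)·(1/7) = 1/56 each.
If it is behind door 4 (prior 1/8): the host opened door 4, so this case is ruled out; weight (1/8)·0 = 0.
The weights sum to 1/8.
So P(the car behind door 6 | the host opened door 4) = (1/56) / (1/8) = 1/7.

1/7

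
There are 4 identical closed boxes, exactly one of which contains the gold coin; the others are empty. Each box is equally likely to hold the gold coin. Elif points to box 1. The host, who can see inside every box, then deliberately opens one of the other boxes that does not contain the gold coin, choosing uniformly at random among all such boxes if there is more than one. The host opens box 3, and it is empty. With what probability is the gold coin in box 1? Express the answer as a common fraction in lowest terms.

1/4

Condition on the true location of the gold coin.
If it is in box 1 (prior 1/4): the host has 3 equally likely choices, so probability 1/3; weight (1/4)·(1/3) = 1/12.
If it is in either of boxes 2 and 4 (prior 1/4 each): the host has 2 equally likely choices, so probability 1/2; weight (1/4)·(1/2) = 1/8 each.
If it is in box 3 (prior 1/4): the host opened box 3, so this case is ruled out; weight (1/4)·0 = 0.
The weights sum to 1/3.
So P(the gold coin in box 1 | the host opened box 3) = (1/12) / (1/3) = 1/4.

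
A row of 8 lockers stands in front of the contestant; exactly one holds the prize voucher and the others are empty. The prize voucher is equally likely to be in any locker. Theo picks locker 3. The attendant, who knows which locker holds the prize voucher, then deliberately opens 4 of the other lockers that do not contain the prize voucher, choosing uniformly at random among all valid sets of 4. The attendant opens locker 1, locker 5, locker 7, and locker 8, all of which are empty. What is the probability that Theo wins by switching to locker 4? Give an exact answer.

7/24

Apply Bayes' rule, conditioning on where the prize voucher actually is.
If it is in any of lockers 1, 5, 7, and 8 (prior 1/8 each): that locker was opened and seen not to hold the prize — ruled out; weight (1/8)·0 = 0 each.
If it is in any of lockers 2, 4, and 6 (prior 1/8 each): the attendant has 15 equally likely choices, so probability 1/15; weight (1/8)·(1/15) = 1/120 each.
If it is in locker 3 (prior 1/8): the attendant has 35 equally likely choices, so probability 1/35; weight (1/8)·(1/35) = 1/280.
The weights sum to 1/35.
So P(the prize voucher in locker 4 | the attendant opened locker 1, locker 5, locker 7, and locker 8) = (1/120) / (1/35) = 7/24.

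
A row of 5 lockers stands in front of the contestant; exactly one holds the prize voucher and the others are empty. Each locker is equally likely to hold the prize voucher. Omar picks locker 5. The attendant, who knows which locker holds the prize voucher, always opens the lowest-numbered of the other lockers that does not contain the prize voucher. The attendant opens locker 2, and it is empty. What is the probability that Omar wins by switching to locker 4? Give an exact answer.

0

Apply Bayes' rule, conditioning on where the prize voucher actually is.
If it is in locker 1 (prior 1/5): locker 2 is the lowest-numbered option available, probability 1; weight (1/5)·1 = 1/5.
If it is in locker 2 (prior 1/5): the attendant opened locker 2, so this case is ruled out; weight (1/5)·0 = 0.
If it is in any of lockers 3, 4, and 5 (prior 1/5 each): the attendant would have opened locker 1 instead, probability 0; weight (1/5)·0 = 0 each.
The weights sum to 1/5.
So P(the prize voucher in locker 4 | the attendant opened locker 2) = 0 / (1/5) = 0.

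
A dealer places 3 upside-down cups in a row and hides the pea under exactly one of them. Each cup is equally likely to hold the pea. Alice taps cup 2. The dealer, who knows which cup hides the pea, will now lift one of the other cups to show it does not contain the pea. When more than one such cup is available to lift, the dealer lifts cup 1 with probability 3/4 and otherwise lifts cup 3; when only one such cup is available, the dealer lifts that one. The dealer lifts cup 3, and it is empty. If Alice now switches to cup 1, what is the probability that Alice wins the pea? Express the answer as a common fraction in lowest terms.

Condition on the true location of the pea.
If it is under cup 1 (prior 1/3): only cup 3 is available, probability 1; weight (1/3)·1 = 1/3.
If it is under cup 2 (prior 1/3): cup 1 is available but not opened, probability 1/4; weight (1/3)·(1/4) = 1/12.
If it is under cup 3 (prior 1/3): the dealer opened cup 3, so this case is ruled out; weight (1/3)·0 = 0.
The weights sum to 5/12.
So P(the pea under cup 1 | the dealer opened cup 3) = (1/3) / (5/12) = 4/5.

4/5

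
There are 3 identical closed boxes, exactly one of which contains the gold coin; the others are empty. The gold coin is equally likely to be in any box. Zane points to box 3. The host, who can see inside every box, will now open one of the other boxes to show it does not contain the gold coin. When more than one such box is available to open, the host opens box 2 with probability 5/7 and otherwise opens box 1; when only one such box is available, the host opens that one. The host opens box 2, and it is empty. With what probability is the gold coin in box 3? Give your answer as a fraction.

5/12

Apply Bayes' rule, conditioning on where the gold coin actually is.
If it is in box 1 (prior 1/3): only box 2 is available, probability 1; weight (1/3)·1 = 1/3.
If it is in box 2 (prior 1/3): the host opened box 2, so this case is ruled out; weight (1/3)·0 = 0.
If it is in box 3 (prior 1/3): box 2 is available, opened with probability 5/7; weight (1/3)·(5/7) = 5/21.
The weights sum to 4/7.
So P(the gold coin in box 3 | the host opened box 2) = (5/21) / (4/7) = 5/12.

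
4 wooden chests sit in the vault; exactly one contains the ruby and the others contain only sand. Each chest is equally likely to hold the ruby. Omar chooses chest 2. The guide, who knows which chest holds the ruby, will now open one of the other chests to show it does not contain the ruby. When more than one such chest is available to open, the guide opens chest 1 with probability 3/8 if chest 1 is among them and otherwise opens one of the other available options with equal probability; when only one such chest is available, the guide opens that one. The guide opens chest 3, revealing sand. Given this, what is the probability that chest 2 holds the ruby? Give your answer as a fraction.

Consider each possible location of the ruby in turn.
If it is in chest 1 (prior 1/4): chest 1 holds the prize so is unavailable; the guide chooses uniformly among the 2 others, probability 1/2; weight (1/4)·(1/2) = 1/8.
If it is in chest 2 (prior 1/4): chest 1 is available but not opened; chest 3 gets probability (1 − 3/8)/2 = 5/16; weight (1/4)·(5/16) = 5/64.
If it is in chest 3 (prior 1/4): the guide opened chest 3, so this case is ruled out; weight (1/4)·0 = 0.
If it is in chest 4 (prior 1/4): chest 1 is available but not opened, probability 5/8; weight (1/4)·(5/8) = 5/32.
The weights sum to 23/64.
So P(the ruby in chest 2 | the guide opened chest 3) = (5/64) / (23/64) = 5/23.

5/23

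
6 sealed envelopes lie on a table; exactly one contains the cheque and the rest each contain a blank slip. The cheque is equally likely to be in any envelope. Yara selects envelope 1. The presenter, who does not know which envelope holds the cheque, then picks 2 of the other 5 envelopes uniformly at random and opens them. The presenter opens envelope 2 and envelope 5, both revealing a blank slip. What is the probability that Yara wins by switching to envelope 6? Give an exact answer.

1/4

Consider each possible location of the cheque in turn.
If it is in any of envelopes 1, 3, 4, and 6 (prior 1/6 each): the presenter picks exactly this set with probability 1/10 regardless, and none is the prize; weight (1/6)·(1/10) = 1/60 each.
If it is in either of envelopes 2 and 5 (prior 1/6 each): that envelope was opened and seen not to hold the prize — ruled out; weight (1/6)·0 = 0 each.
The weights sum to 1/15.
So P(the cheque in envelope 6 | the presenter opened envelope 2 and envelope 5) = (1/60) / (1/15) = 1/4.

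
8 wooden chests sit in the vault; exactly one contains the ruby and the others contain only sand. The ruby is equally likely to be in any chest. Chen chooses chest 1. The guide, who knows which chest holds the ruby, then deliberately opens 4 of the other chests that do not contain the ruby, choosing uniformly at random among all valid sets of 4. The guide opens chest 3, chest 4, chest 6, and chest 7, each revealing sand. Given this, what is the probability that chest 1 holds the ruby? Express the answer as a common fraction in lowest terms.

1/8

Consider each possible location of the ruby in turn.
If it is in chest 1 (prior 1/8): the guide has 35 equally likely choices, so probability 1/35; weight (1/8)·(1/35) = 1/280.
If it is in any of chests 2, 5, and 8 (prior 1/8 each): the guide has 15 equally likely choices, so probability 1/15; weight (1/8)·(1/15) = 1/120 each.
If it is in any of chests 3, 4, 6, and 7 (prior 1/8 each): that chest was opened and seen not to hold the prize — ruled out; weight (1/8)·0 = 0 each.
The weights sum to 1/35.
So P(the ruby in chest 1 | the guide opened chest 3, chest 4, chest 6, and chest 7) = (1/280) / (1/35) = 1/8.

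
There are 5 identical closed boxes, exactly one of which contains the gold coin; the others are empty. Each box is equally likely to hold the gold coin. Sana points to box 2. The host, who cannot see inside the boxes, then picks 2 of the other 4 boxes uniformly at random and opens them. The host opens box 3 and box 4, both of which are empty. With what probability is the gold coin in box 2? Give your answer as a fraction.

1/3

Consider each possible location of the gold coin in turn.
If it is in any of boxes 1, 2, and 5 (prior 1/5 each): the host picks exactly this set with probability 1/6 regardless, and none is the prize; weight (1/5)·(1/6) = 1/30 each.
If it is in either of boxes 3 and 4 (prior 1/5 each): that box was opened and seen not to hold the prize — ruled out; weight (1/5)·0 = 0 each.
The weights sum to 1/10.
So P(the gold coin in box 2 | the host opened box 3 and box 4) = (1/30) / (1/10) = 1/3.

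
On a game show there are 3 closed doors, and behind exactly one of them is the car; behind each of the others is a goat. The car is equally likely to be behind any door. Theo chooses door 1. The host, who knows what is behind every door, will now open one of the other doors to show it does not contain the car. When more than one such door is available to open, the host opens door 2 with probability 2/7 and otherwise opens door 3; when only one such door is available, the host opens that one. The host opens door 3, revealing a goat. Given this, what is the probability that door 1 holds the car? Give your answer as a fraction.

5/12

Condition on the true location of the car.
If it is behind door 1 (prior 1/3): door 2 is available but not opened, probability 5/7; weight (1/3)·(5/7) = 5/21.
If it is behind door 2 (prior 1/3): only door 3 is available, probability 1; weight (1/3)·1 = 1/3.
If it is behind door 3 (prior 1/3): the host opened door 3, so this case is ruled out; weight (1/3)·0 = 0.
The weights sum to 4/7.
So P(the car behind door 1 | the host opened door 3) = (5/21) / (4/7) = 5/12.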